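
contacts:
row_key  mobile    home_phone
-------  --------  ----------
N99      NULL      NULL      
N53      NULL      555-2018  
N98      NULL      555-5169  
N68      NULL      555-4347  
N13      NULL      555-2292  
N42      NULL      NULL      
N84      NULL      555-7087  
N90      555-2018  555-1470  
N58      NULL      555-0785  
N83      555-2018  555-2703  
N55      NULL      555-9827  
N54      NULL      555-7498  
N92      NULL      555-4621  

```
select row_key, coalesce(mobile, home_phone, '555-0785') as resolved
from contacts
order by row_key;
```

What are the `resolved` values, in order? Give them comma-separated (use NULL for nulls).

555-2292, 555-0785, 555-2018, 555-7498, 555-9827, 555-0785, 555-4347, 555-2018, 555-7087, 555-2018, 555-4621, 555-5169, 555-0785

row_key=N13: mobile=NULL, home_phone=555-2292 → 555-2292
row_key=N42: mobile=NULL, home_phone=NULL, → literal 555-0785 → 555-0785
row_key=N53: mobile=NULL, home_phone=555-2018 → 555-2018
row_key=N54: mobile=NULL, home_phone=555-7498 → 555-7498
row_key=N55: mobile=NULL, home_phone=555-9827 → 555-9827
row_key=N58: mobile=NULL, home_phone=555-0785 → 555-0785
row_key=N68: mobile=NULL, home_phone=555-4347 → 555-4347
row_key=N83: mobile=555-2018 → 555-2018
row_key=N84: mobile=NULL, home_phone=555-7087 → 555-7087
row_key=N90: mobile=555-2018 → 555-2018
row_key=N92: mobile=NULL, home_phone=555-4621 → 555-4621
row_key=N98: mobile=NULL, home_phone=555-5169 → 555-5169
row_key=N99: mobile=NULL, home_phone=NULL, → literal 555-0785 → 555-0785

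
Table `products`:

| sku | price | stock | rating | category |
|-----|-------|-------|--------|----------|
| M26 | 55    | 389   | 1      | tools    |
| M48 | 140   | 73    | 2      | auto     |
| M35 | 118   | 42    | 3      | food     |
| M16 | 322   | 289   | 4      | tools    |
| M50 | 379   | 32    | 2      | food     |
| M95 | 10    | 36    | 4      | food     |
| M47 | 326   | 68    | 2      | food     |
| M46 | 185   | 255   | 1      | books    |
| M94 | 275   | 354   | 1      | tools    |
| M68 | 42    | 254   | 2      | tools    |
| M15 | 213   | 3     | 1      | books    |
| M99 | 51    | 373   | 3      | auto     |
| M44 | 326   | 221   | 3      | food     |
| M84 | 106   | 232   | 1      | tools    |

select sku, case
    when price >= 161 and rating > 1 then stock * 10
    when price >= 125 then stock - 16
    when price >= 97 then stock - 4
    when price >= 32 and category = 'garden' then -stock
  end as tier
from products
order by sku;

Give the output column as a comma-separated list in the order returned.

-13, 2890, NULL, 38, 2210, 239, 680, 57, 320, NULL, 228, 338, NULL, NULL

sku=M15: price >= 125 → -13
sku=M16: price >= 161 and rating > 1 → 2890
sku=M26: (no match → NULL) → NULL
sku=M35: price >= 97 → 38
sku=M44: price >= 161 and rating > 1 → 2210
sku=M46: price >= 125 → 239
sku=M47: price >= 161 and rating > 1 → 680
sku=M48: price >= 125 → 57
sku=M50: price >= 161 and rating > 1 → 320
sku=M68: (no match → NULL) → NULL
sku=M84: price >= 97 → 228
sku=M94: price >= 125 → 338
sku=M95: (no match → NULL) → NULL
sku=M99: (no match → NULL) → NULL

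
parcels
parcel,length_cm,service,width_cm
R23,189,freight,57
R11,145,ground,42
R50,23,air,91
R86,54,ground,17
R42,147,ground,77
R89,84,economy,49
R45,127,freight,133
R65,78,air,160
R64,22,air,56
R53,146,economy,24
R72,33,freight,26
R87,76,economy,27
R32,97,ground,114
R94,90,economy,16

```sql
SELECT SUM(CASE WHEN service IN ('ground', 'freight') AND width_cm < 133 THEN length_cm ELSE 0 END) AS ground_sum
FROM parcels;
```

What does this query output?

665

parcel=R23: ✓ → 189
parcel=R11: ✓ → 145
parcel=R50: ✗
parcel=R86: ✓ → 54
parcel=R42: ✓ → 147
parcel=R89: ✗
parcel=R45: ✗
parcel=R65: ✗
parcel=R64: ✗
parcel=R53: ✗
parcel=R72: ✓ → 33
parcel=R87: ✗
parcel=R32: ✓ → 97
parcel=R94: ✗
ground_sum = 189 + 145 + 54 + 147 + 33 + 97 = 665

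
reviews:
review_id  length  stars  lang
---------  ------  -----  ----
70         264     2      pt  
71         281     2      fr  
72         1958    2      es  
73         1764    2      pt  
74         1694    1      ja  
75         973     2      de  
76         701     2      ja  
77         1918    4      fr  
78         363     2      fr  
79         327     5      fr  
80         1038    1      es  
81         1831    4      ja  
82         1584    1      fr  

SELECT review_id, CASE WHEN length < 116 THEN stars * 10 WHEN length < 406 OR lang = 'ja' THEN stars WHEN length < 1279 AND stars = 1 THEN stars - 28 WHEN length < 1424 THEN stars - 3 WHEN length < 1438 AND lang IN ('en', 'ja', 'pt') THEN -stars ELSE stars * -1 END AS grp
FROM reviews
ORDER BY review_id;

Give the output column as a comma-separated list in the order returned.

review_id=70: length < 406 OR lang = 'ja' → 2
review_id=71: length < 406 OR lang = 'ja' → 2
review_id=72: ELSE → -2
review_id=73: ELSE → -2
review_id=74: length < 406 OR lang = 'ja' → 1
review_id=75: length < 1424 → -1
review_id=76: length < 406 OR lang = 'ja' → 2
review_id=77: ELSE → -4
review_id=78: length < 406 OR lang = 'ja' → 2
review_id=79: length < 406 OR lang = 'ja' → 5
review_id=80: length < 1279 AND stars = 1 → -27
review_id=81: length < 406 OR lang = 'ja' → 4
review_id=82: ELSE → -1

2, 2, -2, -2, 1, -1, 2, -4, 2, 5, -27, 4, -1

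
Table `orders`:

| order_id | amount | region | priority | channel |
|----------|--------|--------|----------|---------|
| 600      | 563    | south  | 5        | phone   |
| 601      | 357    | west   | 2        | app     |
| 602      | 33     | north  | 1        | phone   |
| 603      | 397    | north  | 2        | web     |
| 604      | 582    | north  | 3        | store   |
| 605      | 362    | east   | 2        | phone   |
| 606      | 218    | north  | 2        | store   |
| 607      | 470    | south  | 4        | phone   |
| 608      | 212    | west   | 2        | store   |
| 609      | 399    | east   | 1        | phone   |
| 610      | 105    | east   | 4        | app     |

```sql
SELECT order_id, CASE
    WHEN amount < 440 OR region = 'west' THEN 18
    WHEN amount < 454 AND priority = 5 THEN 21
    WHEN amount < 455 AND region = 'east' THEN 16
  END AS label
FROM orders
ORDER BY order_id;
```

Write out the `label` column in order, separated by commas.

NULL, 18, 18, 18, NULL, 18, 18, NULL, 18, 18, 18

order_id=600: (no match → NULL) → NULL
order_id=601: amount < 440 OR region = 'west' → 18
order_id=602: amount < 440 OR region = 'west' → 18
order_id=603: amount < 440 OR region = 'west' → 18
order_id=604: (no match → NULL) → NULL
order_id=605: amount < 440 OR region = 'west' → 18
order_id=606: amount < 440 OR region = 'west' → 18
order_id=607: (no match → NULL) → NULL
order_id=608: amount < 440 OR region = 'west' → 18
order_id=609: amount < 440 OR region = 'west' → 18
order_id=610: amount < 440 OR region = 'west' → 18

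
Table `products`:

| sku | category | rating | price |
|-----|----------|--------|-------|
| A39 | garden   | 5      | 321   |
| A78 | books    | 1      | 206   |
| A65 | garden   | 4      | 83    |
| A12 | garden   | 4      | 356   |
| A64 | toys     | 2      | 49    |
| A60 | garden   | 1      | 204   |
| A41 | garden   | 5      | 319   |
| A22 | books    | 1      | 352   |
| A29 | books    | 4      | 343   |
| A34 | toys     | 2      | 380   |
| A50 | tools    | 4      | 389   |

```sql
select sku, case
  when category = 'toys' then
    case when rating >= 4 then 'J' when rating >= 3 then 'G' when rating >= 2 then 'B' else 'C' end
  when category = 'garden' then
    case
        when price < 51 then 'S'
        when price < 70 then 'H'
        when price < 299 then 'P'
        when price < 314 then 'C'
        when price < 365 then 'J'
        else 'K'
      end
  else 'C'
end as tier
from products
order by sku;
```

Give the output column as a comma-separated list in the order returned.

sku=A12: category='garden' → inner[price < 365] → J
sku=A22: category='books' → outer ELSE → C
sku=A29: category='books' → outer ELSE → C
sku=A34: category='toys' → inner[rating >= 2] → B
sku=A39: category='garden' → inner[price < 365] → J
sku=A41: category='garden' → inner[price < 365] → J
sku=A50: category='tools' → outer ELSE → C
sku=A60: category='garden' → inner[price < 299] → P
sku=A64: category='toys' → inner[rating >= 2] → B
sku=A65: category='garden' → inner[price < 299] → P
sku=A78: category='books' → outer ELSE → C

J, C, C, B, J, J, C, P, B, P, C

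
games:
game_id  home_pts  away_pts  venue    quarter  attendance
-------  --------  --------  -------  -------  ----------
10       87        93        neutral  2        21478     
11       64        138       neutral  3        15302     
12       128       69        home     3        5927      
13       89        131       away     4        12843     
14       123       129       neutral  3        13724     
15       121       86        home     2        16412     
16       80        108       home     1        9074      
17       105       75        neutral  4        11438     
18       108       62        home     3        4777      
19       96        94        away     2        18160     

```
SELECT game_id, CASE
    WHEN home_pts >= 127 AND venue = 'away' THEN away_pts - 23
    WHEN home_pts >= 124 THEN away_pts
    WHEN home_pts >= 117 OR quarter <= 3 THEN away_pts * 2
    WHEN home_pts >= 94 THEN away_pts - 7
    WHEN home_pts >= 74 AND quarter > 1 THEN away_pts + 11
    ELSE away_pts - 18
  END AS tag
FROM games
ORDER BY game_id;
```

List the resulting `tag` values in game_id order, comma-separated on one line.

game_id=10: home_pts >= 117 OR quarter <= 3 → 186
game_id=11: home_pts >= 117 OR quarter <= 3 → 276
game_id=12: home_pts >= 124 → 69
game_id=13: home_pts >= 74 AND quarter > 1 → 142
game_id=14: home_pts >= 117 OR quarter <= 3 → 258
game_id=15: home_pts >= 117 OR quarter <= 3 → 172
game_id=16: home_pts >= 117 OR quarter <= 3 → 216
game_id=17: home_pts >= 94 → 68
game_id=18: home_pts >= 117 OR quarter <= 3 → 124
game_id=19: home_pts >= 117 OR quarter <= 3 → 188

186, 276, 69, 142, 258, 172, 216, 68, 124, 188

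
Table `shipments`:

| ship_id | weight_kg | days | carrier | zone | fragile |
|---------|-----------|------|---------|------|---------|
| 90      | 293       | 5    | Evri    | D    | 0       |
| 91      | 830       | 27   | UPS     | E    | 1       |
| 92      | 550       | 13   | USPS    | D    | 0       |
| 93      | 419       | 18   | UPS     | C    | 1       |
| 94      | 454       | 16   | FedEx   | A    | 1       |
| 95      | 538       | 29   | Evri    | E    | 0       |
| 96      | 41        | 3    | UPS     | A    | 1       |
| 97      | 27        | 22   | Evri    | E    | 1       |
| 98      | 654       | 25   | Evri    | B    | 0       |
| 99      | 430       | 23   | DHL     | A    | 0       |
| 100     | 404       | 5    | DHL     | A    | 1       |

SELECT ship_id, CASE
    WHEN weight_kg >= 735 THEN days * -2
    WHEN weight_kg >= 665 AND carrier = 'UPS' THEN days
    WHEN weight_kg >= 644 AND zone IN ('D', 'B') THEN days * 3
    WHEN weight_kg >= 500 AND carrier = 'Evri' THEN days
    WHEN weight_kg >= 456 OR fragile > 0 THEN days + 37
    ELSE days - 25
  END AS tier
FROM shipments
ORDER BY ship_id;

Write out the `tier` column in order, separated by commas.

ship_id=90: ELSE → -20
ship_id=91: weight_kg >= 735 → -54
ship_id=92: weight_kg >= 456 OR fragile > 0 → 50
ship_id=93: weight_kg >= 456 OR fragile > 0 → 55
ship_id=94: weight_kg >= 456 OR fragile > 0 → 53
ship_id=95: weight_kg >= 500 AND carrier = 'Evri' → 29
ship_id=96: weight_kg >= 456 OR fragile > 0 → 40
ship_id=97: weight_kg >= 456 OR fragile > 0 → 59
ship_id=98: weight_kg >= 644 AND zone IN ('D', 'B') → 75
ship_id=99: ELSE → -2
ship_id=100: weight_kg >= 456 OR fragile > 0 → 42

-20, -54, 50, 55, 53, 29, 40, 59, 75, -2, 42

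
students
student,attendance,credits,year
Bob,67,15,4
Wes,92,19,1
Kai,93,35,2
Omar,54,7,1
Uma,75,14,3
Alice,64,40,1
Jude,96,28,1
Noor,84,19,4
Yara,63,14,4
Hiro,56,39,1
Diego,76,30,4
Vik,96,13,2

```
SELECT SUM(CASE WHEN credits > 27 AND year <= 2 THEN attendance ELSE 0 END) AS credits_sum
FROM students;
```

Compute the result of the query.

student=Bob: ✗
student=Wes: ✗
student=Kai: ✓ → 93
student=Omar: ✗
student=Uma: ✗
student=Alice: ✓ → 64
student=Jude: ✓ → 96
student=Noor: ✗
student=Yara: ✗
student=Hiro: ✓ → 56
student=Diego: ✗
student=Vik: ✗
credits_sum = 93 + 64 + 96 + 56 = 309

309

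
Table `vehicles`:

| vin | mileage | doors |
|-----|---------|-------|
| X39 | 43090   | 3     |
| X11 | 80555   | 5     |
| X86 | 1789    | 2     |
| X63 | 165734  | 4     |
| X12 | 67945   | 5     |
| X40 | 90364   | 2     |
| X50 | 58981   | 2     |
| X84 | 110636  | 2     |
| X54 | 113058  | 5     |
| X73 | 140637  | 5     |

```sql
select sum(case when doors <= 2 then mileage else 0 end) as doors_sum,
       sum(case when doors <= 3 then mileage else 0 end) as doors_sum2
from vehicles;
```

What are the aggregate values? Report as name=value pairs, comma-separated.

doors_sum=261770, doors_sum2=304860

[doors_sum: doors <= 2]
vin=X39: ✗
vin=X11: ✗
vin=X86: ✓ → 1789
vin=X63: ✗
vin=X12: ✗
vin=X40: ✓ → 90364
vin=X50: ✓ → 58981
vin=X84: ✓ → 110636
vin=X54: ✗
vin=X73: ✗
doors_sum = 1789 + 90364 + 58981 + 110636 = 261770
—
[doors_sum2: doors <= 3]
vin=X39: ✓ → 43090
vin=X11: ✗
vin=X86: ✓ → 1789
vin=X63: ✗
vin=X12: ✗
vin=X40: ✓ → 90364
vin=X50: ✓ → 58981
vin=X84: ✓ → 110636
vin=X54: ✗
vin=X73: ✗
doors_sum2 = 43090 + 1789 + 90364 + 58981 + 110636 = 304860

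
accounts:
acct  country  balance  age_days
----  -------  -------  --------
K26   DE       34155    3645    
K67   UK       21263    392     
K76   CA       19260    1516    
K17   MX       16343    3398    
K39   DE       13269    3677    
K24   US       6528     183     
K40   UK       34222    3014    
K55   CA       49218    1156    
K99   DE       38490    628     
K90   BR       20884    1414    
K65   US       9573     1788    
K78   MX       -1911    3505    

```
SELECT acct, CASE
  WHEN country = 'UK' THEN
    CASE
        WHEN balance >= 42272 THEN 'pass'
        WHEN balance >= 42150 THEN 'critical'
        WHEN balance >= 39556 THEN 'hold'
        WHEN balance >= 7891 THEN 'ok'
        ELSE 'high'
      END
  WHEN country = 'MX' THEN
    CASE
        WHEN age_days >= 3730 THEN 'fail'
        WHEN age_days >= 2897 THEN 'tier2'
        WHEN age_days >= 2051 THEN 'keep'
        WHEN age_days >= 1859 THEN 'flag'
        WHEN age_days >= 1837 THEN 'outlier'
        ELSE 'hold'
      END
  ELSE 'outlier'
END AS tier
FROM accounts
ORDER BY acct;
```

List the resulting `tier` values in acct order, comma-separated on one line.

acct=K17: country='MX' → inner[age_days >= 2897] → tier2
acct=K24: country='US' → outer ELSE → outlier
acct=K26: country='DE' → outer ELSE → outlier
acct=K39: country='DE' → outer ELSE → outlier
acct=K40: country='UK' → inner[balance >= 7891] → ok
acct=K55: country='CA' → outer ELSE → outlier
acct=K65: country='US' → outer ELSE → outlier
acct=K67: country='UK' → inner[balance >= 7891] → ok
acct=K76: country='CA' → outer ELSE → outlier
acct=K78: country='MX' → inner[age_days >= 2897] → tier2
acct=K90: country='BR' → outer ELSE → outlier
acct=K99: country='DE' → outer ELSE → outlier

tier2, outlier, outlier, outlier, ok, outlier, outlier, ok, outlier, tier2, outlier, outlier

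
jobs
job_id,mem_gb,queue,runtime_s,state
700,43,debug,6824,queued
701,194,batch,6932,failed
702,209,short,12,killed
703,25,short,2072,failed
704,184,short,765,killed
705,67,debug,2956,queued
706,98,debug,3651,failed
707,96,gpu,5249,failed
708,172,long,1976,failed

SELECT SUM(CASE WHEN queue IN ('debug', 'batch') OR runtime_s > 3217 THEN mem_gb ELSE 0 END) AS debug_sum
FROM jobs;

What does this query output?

job_id=700: ✓ → 43
job_id=701: ✓ → 194
job_id=702: ✗
job_id=703: ✗
job_id=704: ✗
job_id=705: ✓ → 67
job_id=706: ✓ → 98
job_id=707: ✓ → 96
job_id=708: ✗
debug_sum = 43 + 194 + 67 + 98 + 96 = 498

498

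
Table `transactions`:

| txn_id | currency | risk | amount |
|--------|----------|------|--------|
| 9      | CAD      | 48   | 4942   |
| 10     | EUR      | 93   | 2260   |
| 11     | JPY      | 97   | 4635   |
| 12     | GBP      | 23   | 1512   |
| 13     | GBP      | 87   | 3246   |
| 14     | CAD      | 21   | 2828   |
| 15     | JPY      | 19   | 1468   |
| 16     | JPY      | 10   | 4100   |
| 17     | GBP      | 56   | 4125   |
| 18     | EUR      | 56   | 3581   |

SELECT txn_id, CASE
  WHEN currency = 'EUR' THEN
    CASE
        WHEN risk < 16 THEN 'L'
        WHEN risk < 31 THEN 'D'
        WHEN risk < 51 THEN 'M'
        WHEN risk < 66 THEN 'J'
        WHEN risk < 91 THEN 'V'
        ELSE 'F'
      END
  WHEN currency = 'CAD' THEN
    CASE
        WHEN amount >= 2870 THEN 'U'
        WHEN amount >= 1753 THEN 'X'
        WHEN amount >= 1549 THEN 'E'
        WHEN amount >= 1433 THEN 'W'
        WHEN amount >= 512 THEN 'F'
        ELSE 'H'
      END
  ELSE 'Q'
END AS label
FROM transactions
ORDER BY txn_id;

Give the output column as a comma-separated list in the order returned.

U, F, Q, Q, Q, X, Q, Q, Q, J

txn_id=9: currency='CAD' → inner[amount >= 2870] → U
txn_id=10: currency='EUR' → inner[ELSE] → F
txn_id=11: currency='JPY' → outer ELSE → Q
txn_id=12: currency='GBP' → outer ELSE → Q
txn_id=13: currency='GBP' → outer ELSE → Q
txn_id=14: currency='CAD' → inner[amount >= 1753] → X
txn_id=15: currency='JPY' → outer ELSE → Q
txn_id=16: currency='JPY' → outer ELSE → Q
txn_id=17: currency='GBP' → outer ELSE → Q
txn_id=18: currency='EUR' → inner[risk < 66] → J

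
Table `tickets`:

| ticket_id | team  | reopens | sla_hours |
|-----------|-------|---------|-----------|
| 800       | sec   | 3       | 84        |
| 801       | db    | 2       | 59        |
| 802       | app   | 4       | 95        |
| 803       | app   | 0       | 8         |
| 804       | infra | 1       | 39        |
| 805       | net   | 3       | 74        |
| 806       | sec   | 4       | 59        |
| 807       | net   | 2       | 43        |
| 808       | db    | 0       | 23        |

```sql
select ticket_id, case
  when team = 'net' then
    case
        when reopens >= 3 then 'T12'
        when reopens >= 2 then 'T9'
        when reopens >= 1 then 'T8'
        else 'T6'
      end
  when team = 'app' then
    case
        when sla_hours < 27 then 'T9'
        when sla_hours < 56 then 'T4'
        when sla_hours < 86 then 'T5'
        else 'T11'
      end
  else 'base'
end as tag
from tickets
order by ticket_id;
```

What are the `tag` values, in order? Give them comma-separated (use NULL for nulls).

base, base, T11, T9, base, T12, base, T9, base

ticket_id=800: team='sec' → outer ELSE → base
ticket_id=801: team='db' → outer ELSE → base
ticket_id=802: team='app' → inner[ELSE] → T11
ticket_id=803: team='app' → inner[sla_hours < 27] → T9
ticket_id=804: team='infra' → outer ELSE → base
ticket_id=805: team='net' → inner[reopens >= 3] → T12
ticket_id=806: team='sec' → outer ELSE → base
ticket_id=807: team='net' → inner[reopens >= 2] → T9
ticket_id=808: team='db' → outer ELSE → base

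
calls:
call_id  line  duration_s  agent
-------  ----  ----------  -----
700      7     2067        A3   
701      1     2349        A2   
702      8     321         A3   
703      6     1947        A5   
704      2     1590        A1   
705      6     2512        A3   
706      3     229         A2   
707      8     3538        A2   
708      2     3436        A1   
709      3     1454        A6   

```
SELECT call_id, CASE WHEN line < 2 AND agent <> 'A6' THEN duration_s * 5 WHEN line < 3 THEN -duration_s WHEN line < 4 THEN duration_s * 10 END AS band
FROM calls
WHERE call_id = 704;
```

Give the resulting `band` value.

call_id = 704: line=2, duration_s=1590, agent=A1.
line < 2 AND agent <> 'A6' → false
line < 3 → true → -1590

-1590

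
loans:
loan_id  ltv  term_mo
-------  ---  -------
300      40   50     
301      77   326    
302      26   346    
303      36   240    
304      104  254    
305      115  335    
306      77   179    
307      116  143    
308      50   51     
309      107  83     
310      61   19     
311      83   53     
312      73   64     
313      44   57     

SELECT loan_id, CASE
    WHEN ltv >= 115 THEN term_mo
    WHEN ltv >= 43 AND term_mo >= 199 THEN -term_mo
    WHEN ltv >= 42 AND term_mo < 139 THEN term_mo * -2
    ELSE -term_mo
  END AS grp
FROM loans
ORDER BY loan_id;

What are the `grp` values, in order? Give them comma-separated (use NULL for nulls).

loan_id=300: ELSE → -50
loan_id=301: ltv >= 43 AND term_mo >= 199 → -326
loan_id=302: ELSE → -346
loan_id=303: ELSE → -240
loan_id=304: ltv >= 43 AND term_mo >= 199 → -254
loan_id=305: ltv >= 115 → 335
loan_id=306: ELSE → -179
loan_id=307: ltv >= 115 → 143
loan_id=308: ltv >= 42 AND term_mo < 139 → -102
loan_id=309: ltv >= 42 AND term_mo < 139 → -166
loan_id=310: ltv >= 42 AND term_mo < 139 → -38
loan_id=311: ltv >= 42 AND term_mo < 139 → -106
loan_id=312: ltv >= 42 AND term_mo < 139 → -128
loan_id=313: ltv >= 42 AND term_mo < 139 → -114

-50, -326, -346, -240, -254, 335, -179, 143, -102, -166, -38, -106, -128, -114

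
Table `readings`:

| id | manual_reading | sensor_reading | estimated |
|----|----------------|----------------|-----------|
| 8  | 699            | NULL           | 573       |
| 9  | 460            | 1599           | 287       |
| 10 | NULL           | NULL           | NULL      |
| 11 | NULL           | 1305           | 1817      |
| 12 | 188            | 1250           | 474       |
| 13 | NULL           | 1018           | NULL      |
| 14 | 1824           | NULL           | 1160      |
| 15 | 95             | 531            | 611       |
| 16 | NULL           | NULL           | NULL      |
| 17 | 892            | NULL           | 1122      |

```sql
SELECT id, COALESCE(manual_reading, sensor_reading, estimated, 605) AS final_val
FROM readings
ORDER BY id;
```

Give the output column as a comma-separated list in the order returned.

id=8: manual_reading=699 → 699
id=9: manual_reading=460 → 460
id=10: manual_reading=NULL, sensor_reading=NULL, estimated=NULL, → literal 605 → 605
id=11: manual_reading=NULL, sensor_reading=1305 → 1305
id=12: manual_reading=188 → 188
id=13: manual_reading=NULL, sensor_reading=1018 → 1018
id=14: manual_reading=1824 → 1824
id=15: manual_reading=95 → 95
id=16: manual_reading=NULL, sensor_reading=NULL, estimated=NULL, → literal 605 → 605
id=17: manual_reading=892 → 892

699, 460, 605, 1305, 188, 1018, 1824, 95, 605, 892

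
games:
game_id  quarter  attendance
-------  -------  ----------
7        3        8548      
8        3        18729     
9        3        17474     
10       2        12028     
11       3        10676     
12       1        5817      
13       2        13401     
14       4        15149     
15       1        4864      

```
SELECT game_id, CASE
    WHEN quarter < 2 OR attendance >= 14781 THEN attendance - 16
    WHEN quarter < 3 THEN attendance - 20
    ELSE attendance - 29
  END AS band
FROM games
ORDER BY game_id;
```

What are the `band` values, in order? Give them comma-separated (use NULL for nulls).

8519, 18713, 17458, 12008, 10647, 5801, 13381, 15133, 4848

game_id=7: ELSE → 8519
game_id=8: quarter < 2 OR attendance >= 14781 → 18713
game_id=9: quarter < 2 OR attendance >= 14781 → 17458
game_id=10: quarter < 3 → 12008
game_id=11: ELSE → 10647
game_id=12: quarter < 2 OR attendance >= 14781 → 5801
game_id=13: quarter < 3 → 13381
game_id=14: quarter < 2 OR attendance >= 14781 → 15133
game_id=15: quarter < 2 OR attendance >= 14781 → 4848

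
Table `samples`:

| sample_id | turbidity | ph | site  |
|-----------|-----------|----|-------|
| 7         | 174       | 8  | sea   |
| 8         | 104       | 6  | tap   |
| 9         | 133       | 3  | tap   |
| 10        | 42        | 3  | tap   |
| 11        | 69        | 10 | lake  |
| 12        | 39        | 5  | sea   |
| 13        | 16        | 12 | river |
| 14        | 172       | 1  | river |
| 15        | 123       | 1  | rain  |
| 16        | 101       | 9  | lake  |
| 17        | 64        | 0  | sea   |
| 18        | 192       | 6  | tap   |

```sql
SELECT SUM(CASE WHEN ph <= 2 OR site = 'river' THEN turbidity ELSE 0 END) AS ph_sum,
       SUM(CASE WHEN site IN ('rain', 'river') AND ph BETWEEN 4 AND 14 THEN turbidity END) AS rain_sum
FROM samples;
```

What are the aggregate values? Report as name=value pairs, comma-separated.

[ph_sum: ph <= 2 OR site = 'river']
sample_id=7: ✗
sample_id=8: ✗
sample_id=9: ✗
sample_id=10: ✗
sample_id=11: ✗
sample_id=12: ✗
sample_id=13: ✓ → 16
sample_id=14: ✓ → 172
sample_id=15: ✓ → 123
sample_id=16: ✗
sample_id=17: ✓ → 64
sample_id=18: ✗
ph_sum = 16 + 172 + 123 + 64 = 375
—
[rain_sum: site IN ('rain', 'river') AND ph BETWEEN 4 AND 14]
sample_id=7: ✗
sample_id=8: ✗
sample_id=9: ✗
sample_id=10: ✗
sample_id=11: ✗
sample_id=12: ✗
sample_id=13: ✓ → 16
sample_id=14: ✗
sample_id=15: ✗
sample_id=16: ✗
sample_id=17: ✗
sample_id=18: ✗
rain_sum = 16

ph_sum=375, rain_sum=16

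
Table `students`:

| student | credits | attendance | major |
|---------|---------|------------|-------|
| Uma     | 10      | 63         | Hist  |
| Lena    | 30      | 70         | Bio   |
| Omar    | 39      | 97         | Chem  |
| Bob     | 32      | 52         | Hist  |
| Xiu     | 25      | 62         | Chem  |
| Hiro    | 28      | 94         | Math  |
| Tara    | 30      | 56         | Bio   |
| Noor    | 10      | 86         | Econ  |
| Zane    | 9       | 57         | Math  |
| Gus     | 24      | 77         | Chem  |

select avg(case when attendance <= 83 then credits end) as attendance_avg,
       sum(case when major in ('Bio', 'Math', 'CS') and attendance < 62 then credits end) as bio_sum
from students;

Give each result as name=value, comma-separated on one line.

[attendance_avg: attendance <= 83]
student=Uma: ✓ → 10
student=Lena: ✓ → 30
student=Omar: ✗
student=Bob: ✓ → 32
student=Xiu: ✓ → 25
student=Hiro: ✗
student=Tara: ✓ → 30
student=Noor: ✗
student=Zane: ✓ → 9
student=Gus: ✓ → 24
attendance_avg = (10 + 30 + 32 + 25 + 30 + 9 + 24) / 7 = 22.8571428571
—
[bio_sum: major in ('Bio', 'Math', 'CS') and attendance < 62]
student=Uma: ✗
student=Lena: ✗
student=Omar: ✗
student=Bob: ✗
student=Xiu: ✗
student=Hiro: ✗
student=Tara: ✓ → 30
student=Noor: ✗
student=Zane: ✓ → 9
student=Gus: ✗
bio_sum = 30 + 9 = 39

attendance_avg=22.8571428571, bio_sum=39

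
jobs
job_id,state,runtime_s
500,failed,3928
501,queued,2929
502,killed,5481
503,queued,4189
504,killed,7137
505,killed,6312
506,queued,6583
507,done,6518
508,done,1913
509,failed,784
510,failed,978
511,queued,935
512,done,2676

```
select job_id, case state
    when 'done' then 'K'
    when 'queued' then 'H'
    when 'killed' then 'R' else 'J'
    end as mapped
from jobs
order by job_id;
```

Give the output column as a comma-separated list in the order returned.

J, H, R, H, R, R, H, K, K, J, J, H, K

job_id=500: ELSE → J
job_id=501: state='queued' → H
job_id=502: state='killed' → R
job_id=503: state='queued' → H
job_id=504: state='killed' → R
job_id=505: state='killed' → R
job_id=506: state='queued' → H
job_id=507: state='done' → K
job_id=508: state='done' → K
job_id=509: ELSE → J
job_id=510: ELSE → J
job_id=511: state='queued' → H
job_id=512: state='done' → K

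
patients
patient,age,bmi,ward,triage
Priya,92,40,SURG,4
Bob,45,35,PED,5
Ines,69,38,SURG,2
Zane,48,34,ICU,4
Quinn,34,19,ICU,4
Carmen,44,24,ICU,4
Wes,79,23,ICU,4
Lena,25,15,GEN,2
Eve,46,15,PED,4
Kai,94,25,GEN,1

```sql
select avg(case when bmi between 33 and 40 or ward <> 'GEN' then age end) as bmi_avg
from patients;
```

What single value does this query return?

patient=Priya: ✓ → 92
patient=Bob: ✓ → 45
patient=Ines: ✓ → 69
patient=Zane: ✓ → 48
patient=Quinn: ✓ → 34
patient=Carmen: ✓ → 44
patient=Wes: ✓ → 79
patient=Lena: ✗
patient=Eve: ✓ → 46
patient=Kai: ✗
bmi_avg = (92 + 45 + 69 + 48 + 34 + 44 + 79 + 46) / 8 = 57.125

57.125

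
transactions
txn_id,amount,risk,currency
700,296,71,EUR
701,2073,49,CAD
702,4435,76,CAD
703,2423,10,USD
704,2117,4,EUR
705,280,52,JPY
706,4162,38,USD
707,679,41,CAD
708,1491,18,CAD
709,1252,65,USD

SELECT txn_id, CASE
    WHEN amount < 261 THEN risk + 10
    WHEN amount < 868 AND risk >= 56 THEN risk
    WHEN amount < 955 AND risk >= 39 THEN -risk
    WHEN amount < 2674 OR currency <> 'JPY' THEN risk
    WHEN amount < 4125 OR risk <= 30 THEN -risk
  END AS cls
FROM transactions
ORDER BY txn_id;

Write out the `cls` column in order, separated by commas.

txn_id=700: amount < 868 AND risk >= 56 → 71
txn_id=701: amount < 2674 OR currency <> 'JPY' → 49
txn_id=702: amount < 2674 OR currency <> 'JPY' → 76
txn_id=703: amount < 2674 OR currency <> 'JPY' → 10
txn_id=704: amount < 2674 OR currency <> 'JPY' → 4
txn_id=705: amount < 955 AND risk >= 39 → -52
txn_id=706: amount < 2674 OR currency <> 'JPY' → 38
txn_id=707: amount < 955 AND risk >= 39 → -41
txn_id=708: amount < 2674 OR currency <> 'JPY' → 18
txn_id=709: amount < 2674 OR currency <> 'JPY' → 65

71, 49, 76, 10, 4, -52, 38, -41, 18, 65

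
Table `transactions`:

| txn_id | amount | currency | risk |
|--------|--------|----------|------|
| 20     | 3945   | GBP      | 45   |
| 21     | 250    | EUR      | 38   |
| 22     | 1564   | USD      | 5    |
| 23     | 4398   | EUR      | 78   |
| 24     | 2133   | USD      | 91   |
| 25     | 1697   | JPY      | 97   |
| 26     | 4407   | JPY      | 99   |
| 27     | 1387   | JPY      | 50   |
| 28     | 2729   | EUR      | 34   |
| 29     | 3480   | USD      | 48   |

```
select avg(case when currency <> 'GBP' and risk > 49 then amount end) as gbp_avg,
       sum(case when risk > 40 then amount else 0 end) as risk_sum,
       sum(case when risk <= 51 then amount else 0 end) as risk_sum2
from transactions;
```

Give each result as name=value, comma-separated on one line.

gbp_avg=2804.4, risk_sum=21447, risk_sum2=13355

[gbp_avg: currency <> 'GBP' and risk > 49]
txn_id=20: ✗
txn_id=21: ✗
txn_id=22: ✗
txn_id=23: ✓ → 4398
txn_id=24: ✓ → 2133
txn_id=25: ✓ → 1697
txn_id=26: ✓ → 4407
txn_id=27: ✓ → 1387
txn_id=28: ✗
txn_id=29: ✗
gbp_avg = (4398 + 2133 + 1697 + 4407 + 1387) / 5 = 2804.4
—
[risk_sum: risk > 40]
txn_id=20: ✓ → 3945
txn_id=21: ✗
txn_id=22: ✗
txn_id=23: ✓ → 4398
txn_id=24: ✓ → 2133
txn_id=25: ✓ → 1697
txn_id=26: ✓ → 4407
txn_id=27: ✓ → 1387
txn_id=28: ✗
txn_id=29: ✓ → 3480
risk_sum = 3945 + 4398 + 2133 + 1697 + 4407 + 1387 + 3480 = 21447
—
[risk_sum2: risk <= 51]
txn_id=20: ✓ → 3945
txn_id=21: ✓ → 250
txn_id=22: ✓ → 1564
txn_id=23: ✗
txn_id=24: ✗
txn_id=25: ✗
txn_id=26: ✗
txn_id=27: ✓ → 1387
txn_id=28: ✓ → 2729
txn_id=29: ✓ → 3480
risk_sum2 = 3945 + 250 + 1564 + 1387 + 2729 + 3480 = 13355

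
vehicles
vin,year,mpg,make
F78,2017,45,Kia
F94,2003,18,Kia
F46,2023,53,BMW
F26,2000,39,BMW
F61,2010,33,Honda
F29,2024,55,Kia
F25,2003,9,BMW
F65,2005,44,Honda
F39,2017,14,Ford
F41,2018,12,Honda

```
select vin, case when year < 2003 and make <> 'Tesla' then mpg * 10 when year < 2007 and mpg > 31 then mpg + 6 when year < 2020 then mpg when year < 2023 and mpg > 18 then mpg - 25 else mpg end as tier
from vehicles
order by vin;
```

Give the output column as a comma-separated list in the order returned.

9, 390, 55, 14, 12, 53, 33, 50, 45, 18

vin=F25: year < 2020 → 9
vin=F26: year < 2003 and make <> 'Tesla' → 390
vin=F29: ELSE → 55
vin=F39: year < 2020 → 14
vin=F41: year < 2020 → 12
vin=F46: ELSE → 53
vin=F61: year < 2020 → 33
vin=F65: year < 2007 and mpg > 31 → 50
vin=F78: year < 2020 → 45
vin=F94: year < 2020 → 18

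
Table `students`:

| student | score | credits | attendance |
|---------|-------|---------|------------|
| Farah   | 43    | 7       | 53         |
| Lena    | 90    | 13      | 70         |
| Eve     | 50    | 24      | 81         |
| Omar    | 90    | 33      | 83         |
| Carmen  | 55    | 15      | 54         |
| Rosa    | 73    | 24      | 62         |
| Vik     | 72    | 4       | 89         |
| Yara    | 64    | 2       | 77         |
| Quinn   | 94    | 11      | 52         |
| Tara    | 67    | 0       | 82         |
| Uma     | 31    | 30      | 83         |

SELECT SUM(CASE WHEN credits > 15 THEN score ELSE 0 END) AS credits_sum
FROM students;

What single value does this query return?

244

student=Farah: ✗
student=Lena: ✗
student=Eve: ✓ → 50
student=Omar: ✓ → 90
student=Carmen: ✗
student=Rosa: ✓ → 73
student=Vik: ✗
student=Yara: ✗
student=Quinn: ✗
student=Tara: ✗
student=Uma: ✓ → 31
credits_sum = 50 + 90 + 73 + 31 = 244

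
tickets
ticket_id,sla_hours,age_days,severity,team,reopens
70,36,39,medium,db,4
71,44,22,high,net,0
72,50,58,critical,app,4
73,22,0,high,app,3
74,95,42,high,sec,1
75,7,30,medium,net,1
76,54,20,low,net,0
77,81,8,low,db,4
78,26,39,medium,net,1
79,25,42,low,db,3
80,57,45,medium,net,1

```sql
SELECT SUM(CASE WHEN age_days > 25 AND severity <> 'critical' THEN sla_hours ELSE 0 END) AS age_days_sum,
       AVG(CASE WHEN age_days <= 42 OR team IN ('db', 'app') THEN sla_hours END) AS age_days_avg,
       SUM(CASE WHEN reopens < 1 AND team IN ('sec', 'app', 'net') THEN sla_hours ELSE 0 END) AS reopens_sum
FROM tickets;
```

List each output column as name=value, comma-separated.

age_days_sum=246, age_days_avg=44, reopens_sum=98

[age_days_sum: age_days > 25 AND severity <> 'critical']
ticket_id=70: ✓ → 36
ticket_id=71: ✗
ticket_id=72: ✗
ticket_id=73: ✗
ticket_id=74: ✓ → 95
ticket_id=75: ✓ → 7
ticket_id=76: ✗
ticket_id=77: ✗
ticket_id=78: ✓ → 26
ticket_id=79: ✓ → 25
ticket_id=80: ✓ → 57
age_days_sum = 36 + 95 + 7 + 26 + 25 + 57 = 246
—
[age_days_avg: age_days <= 42 OR team IN ('db', 'app')]
ticket_id=70: ✓ → 36
ticket_id=71: ✓ → 44
ticket_id=72: ✓ → 50
ticket_id=73: ✓ → 22
ticket_id=74: ✓ → 95
ticket_id=75: ✓ → 7
ticket_id=76: ✓ → 54
ticket_id=77: ✓ → 81
ticket_id=78: ✓ → 26
ticket_id=79: ✓ → 25
ticket_id=80: ✗
age_days_avg = (36 + 44 + 50 + 22 + 95 + 7 + 54 + 81 + 26 + 25) / 10 = 44
—
[reopens_sum: reopens < 1 AND team IN ('sec', 'app', 'net')]
ticket_id=70: ✗
ticket_id=71: ✓ → 44
ticket_id=72: ✗
ticket_id=73: ✗
ticket_id=74: ✗
ticket_id=75: ✗
ticket_id=76: ✓ → 54
ticket_id=77: ✗
ticket_id=78: ✗
ticket_id=79: ✗
ticket_id=80: ✗
reopens_sum = 44 + 54 = 98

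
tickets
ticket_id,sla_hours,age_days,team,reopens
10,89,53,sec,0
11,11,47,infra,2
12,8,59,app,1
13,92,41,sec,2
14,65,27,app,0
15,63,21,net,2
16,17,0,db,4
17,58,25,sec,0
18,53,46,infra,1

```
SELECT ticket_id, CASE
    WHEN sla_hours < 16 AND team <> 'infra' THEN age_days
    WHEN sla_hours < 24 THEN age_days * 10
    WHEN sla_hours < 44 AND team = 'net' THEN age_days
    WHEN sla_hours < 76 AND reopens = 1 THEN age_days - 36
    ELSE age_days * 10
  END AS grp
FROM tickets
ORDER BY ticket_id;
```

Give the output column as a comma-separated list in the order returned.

ticket_id=10: ELSE → 530
ticket_id=11: sla_hours < 24 → 470
ticket_id=12: sla_hours < 16 AND team <> 'infra' → 59
ticket_id=13: ELSE → 410
ticket_id=14: ELSE → 270
ticket_id=15: ELSE → 210
ticket_id=16: sla_hours < 24 → 0
ticket_id=17: ELSE → 250
ticket_id=18: sla_hours < 76 AND reopens = 1 → 10

530, 470, 59, 410, 270, 210, 0, 250, 10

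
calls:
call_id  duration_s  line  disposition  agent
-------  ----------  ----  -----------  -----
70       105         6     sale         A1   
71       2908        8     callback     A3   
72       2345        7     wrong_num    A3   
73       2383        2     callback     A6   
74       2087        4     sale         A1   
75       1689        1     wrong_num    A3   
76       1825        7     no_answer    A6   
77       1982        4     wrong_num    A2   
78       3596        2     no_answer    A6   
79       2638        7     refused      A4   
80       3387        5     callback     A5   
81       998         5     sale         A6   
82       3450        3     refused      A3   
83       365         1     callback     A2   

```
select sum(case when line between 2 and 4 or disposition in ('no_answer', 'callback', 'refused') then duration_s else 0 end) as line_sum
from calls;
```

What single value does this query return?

call_id=70: ✗
call_id=71: ✓ → 2908
call_id=72: ✗
call_id=73: ✓ → 2383
call_id=74: ✓ → 2087
call_id=75: ✗
call_id=76: ✓ → 1825
call_id=77: ✓ → 1982
call_id=78: ✓ → 3596
call_id=79: ✓ → 2638
call_id=80: ✓ → 3387
call_id=81: ✗
call_id=82: ✓ → 3450
call_id=83: ✓ → 365
line_sum = 2908 + 2383 + 2087 + 1825 + 1982 + 3596 + 2638 + 3387 + 3450 + 365 = 24621

24621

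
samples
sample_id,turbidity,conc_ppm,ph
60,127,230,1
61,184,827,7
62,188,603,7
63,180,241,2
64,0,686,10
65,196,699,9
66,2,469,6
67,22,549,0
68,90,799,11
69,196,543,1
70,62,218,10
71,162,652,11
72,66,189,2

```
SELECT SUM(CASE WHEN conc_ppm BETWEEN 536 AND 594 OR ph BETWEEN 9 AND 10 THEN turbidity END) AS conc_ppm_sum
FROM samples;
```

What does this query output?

476

sample_id=60: ✗
sample_id=61: ✗
sample_id=62: ✗
sample_id=63: ✗
sample_id=64: ✓ → 0
sample_id=65: ✓ → 196
sample_id=66: ✗
sample_id=67: ✓ → 22
sample_id=68: ✗
sample_id=69: ✓ → 196
sample_id=70: ✓ → 62
sample_id=71: ✗
sample_id=72: ✗
conc_ppm_sum = 196 + 22 + 196 + 62 = 476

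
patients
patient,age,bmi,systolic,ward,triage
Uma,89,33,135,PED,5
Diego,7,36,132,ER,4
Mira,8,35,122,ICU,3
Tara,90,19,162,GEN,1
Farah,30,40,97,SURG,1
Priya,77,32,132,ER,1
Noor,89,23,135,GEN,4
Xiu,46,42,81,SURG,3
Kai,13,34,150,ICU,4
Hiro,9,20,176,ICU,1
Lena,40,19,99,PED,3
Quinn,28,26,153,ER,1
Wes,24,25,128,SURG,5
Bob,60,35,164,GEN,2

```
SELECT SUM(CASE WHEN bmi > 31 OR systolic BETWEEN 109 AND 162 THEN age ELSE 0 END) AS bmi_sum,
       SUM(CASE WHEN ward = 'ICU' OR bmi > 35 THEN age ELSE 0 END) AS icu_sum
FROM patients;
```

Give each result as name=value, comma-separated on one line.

bmi_sum=561, icu_sum=113

[bmi_sum: bmi > 31 OR systolic BETWEEN 109 AND 162]
patient=Uma: ✓ → 89
patient=Diego: ✓ → 7
patient=Mira: ✓ → 8
patient=Tara: ✓ → 90
patient=Farah: ✓ → 30
patient=Priya: ✓ → 77
patient=Noor: ✓ → 89
patient=Xiu: ✓ → 46
patient=Kai: ✓ → 13
patient=Hiro: ✗
patient=Lena: ✗
patient=Quinn: ✓ → 28
patient=Wes: ✓ → 24
patient=Bob: ✓ → 60
bmi_sum = 89 + 7 + 8 + 90 + 30 + 77 + 89 + 46 + 13 + 28 + 24 + 60 = 561
—
[icu_sum: ward = 'ICU' OR bmi > 35]
patient=Uma: ✗
patient=Diego: ✓ → 7
patient=Mira: ✓ → 8
patient=Tara: ✗
patient=Farah: ✓ → 30
patient=Priya: ✗
patient=Noor: ✗
patient=Xiu: ✓ → 46
patient=Kai: ✓ → 13
patient=Hiro: ✓ → 9
patient=Lena: ✗
patient=Quinn: ✗
patient=Wes: ✗
patient=Bob: ✗
icu_sum = 7 + 8 + 30 + 46 + 13 + 9 = 113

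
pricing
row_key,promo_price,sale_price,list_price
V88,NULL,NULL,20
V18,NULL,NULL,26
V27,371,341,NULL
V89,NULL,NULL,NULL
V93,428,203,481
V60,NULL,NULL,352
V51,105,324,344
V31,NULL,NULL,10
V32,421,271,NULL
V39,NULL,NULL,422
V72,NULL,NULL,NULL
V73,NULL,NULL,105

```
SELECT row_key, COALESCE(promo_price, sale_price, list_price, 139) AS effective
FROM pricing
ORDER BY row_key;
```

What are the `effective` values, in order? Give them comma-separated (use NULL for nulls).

row_key=V18: promo_price=NULL, sale_price=NULL, list_price=26 → 26
row_key=V27: promo_price=371 → 371
row_key=V31: promo_price=NULL, sale_price=NULL, list_price=10 → 10
row_key=V32: promo_price=421 → 421
row_key=V39: promo_price=NULL, sale_price=NULL, list_price=422 → 422
row_key=V51: promo_price=105 → 105
row_key=V60: promo_price=NULL, sale_price=NULL, list_price=352 → 352
row_key=V72: promo_price=NULL, sale_price=NULL, list_price=NULL, → literal 139 → 139
row_key=V73: promo_price=NULL, sale_price=NULL, list_price=105 → 105
row_key=V88: promo_price=NULL, sale_price=NULL, list_price=20 → 20
row_key=V89: promo_price=NULL, sale_price=NULL, list_price=NULL, → literal 139 → 139
row_key=V93: promo_price=428 → 428

26, 371, 10, 421, 422, 105, 352, 139, 105, 20, 139, 428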